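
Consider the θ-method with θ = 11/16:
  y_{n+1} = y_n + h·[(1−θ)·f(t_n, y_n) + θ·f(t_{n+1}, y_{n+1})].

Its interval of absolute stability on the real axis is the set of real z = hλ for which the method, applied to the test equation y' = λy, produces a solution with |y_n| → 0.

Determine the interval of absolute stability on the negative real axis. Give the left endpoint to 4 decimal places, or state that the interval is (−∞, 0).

interval (−∞, 0).

With y'=λy (z=hλ):
  y_{n+1} = y_n + z·[5/16·y_n + 11/16·y_{n+1}] ⇒ (1 − 11/16z)y_{n+1} = (1 + 5/16z)y_n
  ⇒ R(z) = (1 + 5/16z)/(1 − 11/16z).

Need |R(x)|<1, x<0.
x=-1.53: |R|=0.2543
x=-2: |R|=0.1579
x=-10: |R|=0.2698
x=-100: |R|=0.4337
θ=11/16≥1/2 ⇒ |1+5/16x|<|1−11/16x| ∀x<0 ⇒ stable on all of ℝ⁻.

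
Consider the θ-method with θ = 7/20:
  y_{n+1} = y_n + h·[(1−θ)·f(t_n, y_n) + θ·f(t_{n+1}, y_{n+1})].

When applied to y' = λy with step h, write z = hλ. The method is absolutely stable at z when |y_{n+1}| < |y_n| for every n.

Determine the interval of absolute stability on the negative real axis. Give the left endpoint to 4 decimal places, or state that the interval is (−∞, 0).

With y'=λy (z=hλ):
  y_{n+1} = y_n + z·[13/20·y_n + 7/20·y_{n+1}] ⇒ (1 − 7/20z)y_{n+1} = (1 + 13/20z)y_n
  so R(z) = (1 + 13/20z)/(1 − 7/20z).

Solve |R(x)|<1 on ℝ⁻.
x=-1.48: |R|=0.0250
R=−1: 1+13/20x = −1+7/20x ⇒ -3/10x=2 ⇒ x=2/(-3/10)=-6.6667
Confirm numerically:
  x=-4.657: |R|=0.77076 <1
  x=-4.069: |R|=0.67853 <1
  x=-3.439: |R|=0.56059 <1
  x=-3.425: |R|=0.55770 <1
  x=-7.154: |R|=1.04172 >1
  x=-7.063: |R|=1.03424 >1
Stable set (-6.6667, 0).

(-6.6667, 0).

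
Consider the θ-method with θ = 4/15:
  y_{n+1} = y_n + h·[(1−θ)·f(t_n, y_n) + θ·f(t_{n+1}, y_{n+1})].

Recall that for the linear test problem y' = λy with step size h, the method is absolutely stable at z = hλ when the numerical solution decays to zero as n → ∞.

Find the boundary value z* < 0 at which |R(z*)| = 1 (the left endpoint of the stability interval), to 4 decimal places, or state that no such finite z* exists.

z* = -4.2857.

Set f=λy, z=hλ:
  y_{n+1} = y_n + z·[11/15·y_n + 4/15·y_{n+1}] ⇒ (1 − 4/15z)y_{n+1} = (1 + 11/15z)y_n
  so R(z) = (1 + 11/15z)/(1 − 4/15z).

Need |R(x)|<1, x<0.
x=-0.46: |R|=0.5903
R=−1: 1+11/15x = −1+4/15x ⇒ -7/15x=2 ⇒ x=2/(-7/15)=-4.2857
Confirm numerically:
  x=-3.844: |R|=0.89821 <1
  x=-3.231: |R|=0.73560 <1
  x=-2.636: |R|=0.54792 <1
  x=-4.796: |R|=1.10449 >1
  x=-4.613: |R|=1.06849 >1
  x=-4.548: |R|=1.05531 >1
Interval (-4.2857, 0).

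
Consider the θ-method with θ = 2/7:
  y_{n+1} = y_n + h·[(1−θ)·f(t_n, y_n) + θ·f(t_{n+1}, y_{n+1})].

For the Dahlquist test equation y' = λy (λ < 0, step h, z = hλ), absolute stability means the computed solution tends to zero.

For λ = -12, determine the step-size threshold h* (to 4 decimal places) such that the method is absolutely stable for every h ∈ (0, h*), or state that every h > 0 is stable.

With y'=λy (z=hλ):
  y_{n+1} = y_n + z·[5/7·y_n + 2/7·y_{n+1}] ⇒ (1 − 2/7z)y_{n+1} = (1 + 5/7z)y_n
  R(z) = (1 + 5/7z)/(1 − 2/7z).

Solve |R(x)|<1 on ℝ⁻.
x=-0.94: |R|=0.2590
R=−1: 1+5/7x = −1+2/7x ⇒ -3/7x=2 ⇒ x=2/(-3/7)=-4.6667
Confirm numerically:
  x=-3.707: |R|=0.80026 <1
  x=-3.212: |R|=0.67491 <1
  x=-2.901: |R|=0.58624 <1
  x=-5.006: |R|=1.05984 >1
  x=-4.982: |R|=1.05577 >1
  x=-4.803: |R|=1.02463 >1
Interval (-4.6667, 0).

(-4.6667,0); λ=-12 ⇒ h* = (14/3)/12 = 0.3889.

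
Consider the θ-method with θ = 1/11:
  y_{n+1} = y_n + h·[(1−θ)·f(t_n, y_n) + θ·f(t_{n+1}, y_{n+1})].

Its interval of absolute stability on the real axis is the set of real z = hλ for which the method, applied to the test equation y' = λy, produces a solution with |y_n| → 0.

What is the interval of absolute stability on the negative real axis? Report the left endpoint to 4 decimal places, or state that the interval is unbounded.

z∈(-2.4444,0).

Test eqn y'=λy, z=hλ:
  y_{n+1} = y_n + z·[10/11·y_n + 1/11·y_{n+1}] ⇒ (1 − 1/11z)y_{n+1} = (1 + 10/11z)y_n
  Hence R(z) = (1 + 10/11z)/(1 − 1/11z).

Solve |R(x)|<1 on ℝ⁻.
x=-1.22: |R|=0.0982
R=−1: 1+10/11x = −1+1/11x ⇒ -9/11x=2 ⇒ x=2/(-9/11)=-2.4444
Confirm numerically:
  x=-2.247: |R|=0.86586 <1
  x=-1.431: |R|=0.26627 <1
  x=-0.990: |R|=0.09174 <1
  x=-2.825: |R|=1.24774 >1
  x=-2.725: |R|=1.18397 >1
  x=-2.468: |R|=1.01574 >1
Interval (-2.4444, 0).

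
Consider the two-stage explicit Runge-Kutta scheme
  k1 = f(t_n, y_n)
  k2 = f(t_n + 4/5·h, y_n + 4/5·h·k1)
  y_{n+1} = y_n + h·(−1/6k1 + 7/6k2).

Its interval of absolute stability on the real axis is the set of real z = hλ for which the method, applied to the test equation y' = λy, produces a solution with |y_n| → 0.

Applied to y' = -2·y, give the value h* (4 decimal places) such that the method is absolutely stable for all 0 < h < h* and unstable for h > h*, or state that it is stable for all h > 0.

Test eqn y'=λy, z=hλ:
  k1=λy_n ⇒ h·k1=z·y_n;  k2=λ(1+4/5z)y_n ⇒ h·k2=z(1+4/5z)y_n
  y_{n+1}/y_n = 1 − 1/6z + 7/6z(1+4/5z) = 1 + z + 14/15z²
  so R(z) = 1 + z + 14/15z².

Need |R(x)|<1, x<0.
x=-1.21: |R|=1.1565
R=1: x+14/15x²=0 ⇒ x=−15/14=-1.0714; min R=1−1/(4·14/15)=0.7321>−1
Confirm numerically:
  x=-0.959: |R|=0.89937 <1
  x=-0.569: |R|=0.73318 <1
  x=-0.530: |R|=0.73217 <1
  x=-0.487: |R|=0.73436 <1
  x=-1.665: |R|=1.92241 >1
  x=-1.648: |R|=1.88684 >1
  x=-1.422: |R|=1.46528 >1
Interval (-1.0714, 0).

(-1.0714,0); λ=-2 ⇒ h* = (15/14)/2 = 0.5357.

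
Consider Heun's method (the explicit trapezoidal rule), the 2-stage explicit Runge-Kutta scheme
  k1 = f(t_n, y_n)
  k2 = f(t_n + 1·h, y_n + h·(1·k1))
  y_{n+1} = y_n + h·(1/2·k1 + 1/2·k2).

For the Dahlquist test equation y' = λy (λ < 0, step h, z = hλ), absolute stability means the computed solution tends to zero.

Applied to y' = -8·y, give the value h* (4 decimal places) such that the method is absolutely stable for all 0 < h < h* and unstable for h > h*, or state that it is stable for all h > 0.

(-2.0000,0); λ=-8 ⇒ h* = 0.2500.

Test eqn y'=λy, z=hλ:
  order 2, 2-stage ⇒ R(z)=1+z+z^2/2
  (e.g. R(-1.03)=0.50045, |R|=0.50045)

Solve |R(x)|<1 on ℝ⁻.
x=-1.03: |R|=0.5005
|R(-1.89)|=0.8960 |R(-0.8)|=0.5200 |R(-0.75)|=0.5312
Bisect:
  x_lo=-2.5631 |R|=1.7217  x_hi=-0.1139 |R|=0.8925
  mid=-1.33853 |R|=0.55730 →hi
  mid=-1.95082 |R|=0.95203 →hi
  mid=-2.25697 |R|=1.28999 →lo
  mid=-2.10390 |R|=1.10929 →lo
  mid=-2.02736 |R|=1.02773 →lo
  mid=-1.98909 |R|=0.98915 →hi
  mid=-2.00823 |R|=1.00826 →lo
  ...
  [-2.00000,-1.99985] ⇒ x*=-2.0000
Stable set (-2.0000, 0).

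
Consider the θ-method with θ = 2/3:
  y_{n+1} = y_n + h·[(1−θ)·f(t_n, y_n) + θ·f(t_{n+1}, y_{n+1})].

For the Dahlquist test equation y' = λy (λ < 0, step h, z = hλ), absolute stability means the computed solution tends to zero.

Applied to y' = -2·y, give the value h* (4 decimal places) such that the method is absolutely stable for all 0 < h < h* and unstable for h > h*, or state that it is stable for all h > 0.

Set f=λy, z=hλ:
  y_{n+1} = y_n + z·[1/3·y_n + 2/3·y_{n+1}] ⇒ (1 − 2/3z)y_{n+1} = (1 + 1/3z)y_n
  Hence R(z) = (1 + 1/3z)/(1 − 2/3z).

Solve |R(x)|<1 on ℝ⁻.
x=-1.13: |R|=0.3555
x=-2: |R|=0.1429
x=-10: |R|=0.3043
x=-100: |R|=0.4778
θ=2/3≥1/2 ⇒ |1+1/3x|<|1−2/3x| ∀x<0 ⇒ unbounded interval.

(−∞, 0) — no finite endpoint. Any h>0 works for λ=-2.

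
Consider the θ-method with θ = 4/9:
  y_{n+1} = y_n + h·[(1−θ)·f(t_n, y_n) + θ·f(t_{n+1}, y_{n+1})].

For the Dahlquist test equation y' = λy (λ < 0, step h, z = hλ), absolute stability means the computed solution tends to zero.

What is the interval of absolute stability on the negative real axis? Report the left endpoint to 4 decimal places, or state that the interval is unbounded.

Set f=λy, z=hλ:
  y_{n+1} = y_n + z·[5/9·y_n + 4/9·y_{n+1}] ⇒ (1 − 4/9z)y_{n+1} = (1 + 5/9z)y_n
  ⇒ R(z) = (1 + 5/9z)/(1 − 4/9z).

Boundary: |R(x)|=1, x<0.
x=-1.04: |R|=0.2888
R=−1: 1+5/9x = −1+4/9x ⇒ -1/9x=2 ⇒ x=2/(-1/9)=-18.0000
Confirm numerically:
  x=-16.610: |R|=0.98157 <1
  x=-14.972: |R|=0.95604 <1
  x=-13.557: |R|=0.92973 <1
  x=-13.174: |R|=0.92178 <1
  x=-18.156: |R|=1.00191 >1
  x=-18.151: |R|=1.00185 >1
  x=-18.050: |R|=1.00062 >1
So |R|<1 on (-18.0000, 0).

z∈(-18.0000,0).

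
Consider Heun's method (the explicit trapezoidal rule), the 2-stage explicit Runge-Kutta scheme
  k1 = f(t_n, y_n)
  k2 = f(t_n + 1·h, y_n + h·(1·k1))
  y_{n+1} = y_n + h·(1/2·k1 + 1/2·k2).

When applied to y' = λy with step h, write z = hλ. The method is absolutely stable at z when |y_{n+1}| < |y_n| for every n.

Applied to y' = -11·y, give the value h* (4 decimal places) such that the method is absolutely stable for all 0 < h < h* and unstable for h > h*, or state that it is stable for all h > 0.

With y'=λy (z=hλ):
  order 2, 2-stage ⇒ R(z)=1+z+z^2/2
  (e.g. R(-0.69)=0.54805, |R|=0.54805)

Boundary: |R(x)|=1, x<0.
x=-0.69: |R|=0.5481
|R(-1.66)|=0.7178 |R(-1.61)|=0.6861 |R(-0.83)|=0.5145
Bisect:
  x_lo=-2.5519 |R|=1.7042  x_hi=-0.2925 |R|=0.7503
  mid=-1.42221 |R|=0.58913 →hi
  mid=-1.98706 |R|=0.98714 →hi
  mid=-2.26948 |R|=1.30579 →lo
  mid=-2.12827 |R|=1.13649 →lo
  mid=-2.05766 |R|=1.05932 →lo
  mid=-2.02236 |R|=1.02261 →lo
  mid=-2.00471 |R|=1.00472 →lo
  ...
  [-2.00002,-1.99988] ⇒ x*=-2.0000
So |R|<1 on (-2.0000, 0).

(-2.0000,0); λ=-11 ⇒ h* = 0.1818.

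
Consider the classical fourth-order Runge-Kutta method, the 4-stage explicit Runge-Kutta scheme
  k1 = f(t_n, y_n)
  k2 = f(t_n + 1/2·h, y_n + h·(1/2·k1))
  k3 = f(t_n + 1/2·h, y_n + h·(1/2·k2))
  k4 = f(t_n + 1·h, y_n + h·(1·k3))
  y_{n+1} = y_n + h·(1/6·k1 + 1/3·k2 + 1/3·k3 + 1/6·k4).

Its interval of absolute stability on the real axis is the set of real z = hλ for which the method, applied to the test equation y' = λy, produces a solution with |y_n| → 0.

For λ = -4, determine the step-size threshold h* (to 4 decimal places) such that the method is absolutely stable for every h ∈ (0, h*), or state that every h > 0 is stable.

(-2.7853,0); λ=-4 ⇒ h* = 0.6963.

On y'=λy, z=hλ:
  order 4, 4-stage ⇒ R(z)=1+z+z^2/2+z^3/6+z^4/24
  (e.g. R(-1.1)=0.34417, |R|=0.34417)

Find x<0 with |R(x)|<1.
x=-1.1: |R|=0.3442
|R(-3.17)|=1.7528 |R(-2.66)|=0.8270 |R(-2.32)|=0.4971
Bisect:
  x_lo=-3.4499 |R|=2.5599  x_hi=-0.3642 |R|=0.6948
  mid=-1.90707 |R|=0.30654 →hi
  mid=-2.67849 |R|=0.85056 →hi
  mid=-3.06420 |R|=1.50863 →lo
  mid=-2.87134 |R|=1.13768 →lo
  mid=-2.77492 |R|=0.98447 →hi
  mid=-2.82313 |R|=1.05856 →lo
  mid=-2.79902 |R|=1.02090 →lo
  mid=-2.78697 |R|=1.00253 →lo
  mid=-2.78094 |R|=0.99346 →hi
  mid=-2.78396 |R|=0.99798 →hi
  ...
  [-2.78546,-2.78527] ⇒ x*=-2.7853
Interval (-2.7853, 0).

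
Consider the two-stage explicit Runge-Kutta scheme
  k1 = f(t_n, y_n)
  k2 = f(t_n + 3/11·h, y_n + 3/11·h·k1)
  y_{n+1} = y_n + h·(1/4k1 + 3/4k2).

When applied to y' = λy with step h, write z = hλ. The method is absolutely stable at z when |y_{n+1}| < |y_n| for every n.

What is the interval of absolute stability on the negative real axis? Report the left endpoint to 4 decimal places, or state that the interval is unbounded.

z∈(-4.8889,0).

Set f=λy, z=hλ:
  k1=λy_n ⇒ h·k1=z·y_n;  k2=λ(1+3/11z)y_n ⇒ h·k2=z(1+3/11z)y_n
  y_{n+1}/y_n = 1 + 1/4z + 3/4z(1+3/11z) = 1 + z + 9/44z²
  so R(z) = 1 + z + 9/44z².

Boundary: |R(x)|=1, x<0.
x=-0.51: |R|=0.5432
R=1: x+9/44x²=0 ⇒ x=−44/9=-4.8889; min R=1−1/(4·9/44)=-0.2222>−1
Confirm numerically:
  x=-4.111: |R|=0.34588 <1
  x=-3.957: |R|=0.24574 <1
  x=-3.196: |R|=0.10669 <1
  x=-2.555: |R|=0.21972 <1
  x=-5.330: |R|=1.48091 >1
  x=-4.948: |R|=1.05983 >1
Interval (-4.8889, 0).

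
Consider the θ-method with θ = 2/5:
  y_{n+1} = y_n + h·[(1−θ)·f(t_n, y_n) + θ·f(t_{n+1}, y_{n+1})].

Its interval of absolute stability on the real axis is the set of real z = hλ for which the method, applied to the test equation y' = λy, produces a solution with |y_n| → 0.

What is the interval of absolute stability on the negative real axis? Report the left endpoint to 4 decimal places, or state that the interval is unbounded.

(-10.0000, 0).

Test eqn y'=λy, z=hλ:
  y_{n+1} = y_n + z·[3/5·y_n + 2/5·y_{n+1}] ⇒ (1 − 2/5z)y_{n+1} = (1 + 3/5z)y_n
  ⇒ R(z) = (1 + 3/5z)/(1 − 2/5z).

Boundary: |R(x)|=1, x<0.
x=-1.42: |R|=0.0944
R=−1: 1+3/5x = −1+2/5x ⇒ -1/5x=2 ⇒ x=2/(-1/5)=-10.0000
Confirm numerically:
  x=-8.263: |R|=0.91931 <1
  x=-6.982: |R|=0.84086 <1
  x=-5.796: |R|=0.74662 <1
  x=-5.162: |R|=0.68429 <1
  x=-10.571: |R|=1.02184 >1
  x=-10.282: |R|=1.01103 >1
  x=-10.221: |R|=1.00869 >1
Stable set (-10.0000, 0).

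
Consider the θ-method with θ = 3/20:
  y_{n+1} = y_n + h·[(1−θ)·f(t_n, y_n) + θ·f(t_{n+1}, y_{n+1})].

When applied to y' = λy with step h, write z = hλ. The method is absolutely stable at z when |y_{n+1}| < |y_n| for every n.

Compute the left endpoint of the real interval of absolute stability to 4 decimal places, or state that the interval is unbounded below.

left endpoint -2.8571.

On y'=λy, z=hλ:
  y_{n+1} = y_n + z·[17/20·y_n + 3/20·y_{n+1}] ⇒ (1 − 3/20z)y_{n+1} = (1 + 17/20z)y_n
  Hence R(z) = (1 + 17/20z)/(1 − 3/20z).

Need |R(x)|<1, x<0.
x=-1.03: |R|=0.1078
R=−1: 1+17/20x = −1+3/20x ⇒ -7/10x=2 ⇒ x=2/(-7/10)=-2.8571
Confirm numerically:
  x=-2.778: |R|=0.96090 <1
  x=-2.438: |R|=0.78517 <1
  x=-1.293: |R|=0.08296 <1
  x=-3.333: |R|=1.22207 >1
  x=-3.128: |R|=1.12905 >1
  x=-3.127: |R|=1.12859 >1
Stable set (-2.8571, 0).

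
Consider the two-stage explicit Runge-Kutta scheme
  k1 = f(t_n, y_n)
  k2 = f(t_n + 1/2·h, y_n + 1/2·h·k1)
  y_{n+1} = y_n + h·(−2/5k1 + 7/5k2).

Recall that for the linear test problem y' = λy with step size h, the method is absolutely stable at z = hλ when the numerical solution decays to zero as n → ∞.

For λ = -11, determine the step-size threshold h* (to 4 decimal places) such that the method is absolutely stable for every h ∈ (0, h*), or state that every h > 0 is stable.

(-1.4286,0); λ=-11 ⇒ h* = (10/7)/11 = 0.1299.

On y'=λy, z=hλ:
  k1=λy_n ⇒ h·k1=z·y_n;  k2=λ(1+1/2z)y_n ⇒ h·k2=z(1+1/2z)y_n
  y_{n+1}/y_n = 1 − 2/5z + 7/5z(1+1/2z) = 1 + z + 7/10z²
  so R(z) = 1 + z + 7/10z².

Solve |R(x)|<1 on ℝ⁻.
x=-1.57: |R|=1.1554
R=1: x+7/10x²=0 ⇒ x=−10/7=-1.4286; min R=1−1/(4·7/10)=0.6429>−1
Confirm numerically:
  x=-1.178: |R|=0.79338 <1
  x=-1.053: |R|=0.72317 <1
  x=-0.994: |R|=0.69763 <1
  x=-2.018: |R|=1.83263 >1
  x=-1.938: |R|=1.69109 >1
  x=-1.569: |R|=1.15423 >1
Interval (-1.4286, 0).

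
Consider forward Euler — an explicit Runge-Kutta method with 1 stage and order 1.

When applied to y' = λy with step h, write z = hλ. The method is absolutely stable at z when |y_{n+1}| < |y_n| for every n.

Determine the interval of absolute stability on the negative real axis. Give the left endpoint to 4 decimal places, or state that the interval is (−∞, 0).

z∈(-2.0000,0).

On y'=λy, z=hλ:
  order 1, 1-stage ⇒ R(z)=1+z
  (e.g. R(-0.37)=0.63000, |R|=0.63000)

Find x<0 with |R(x)|<1.
x=-0.37: |R|=0.6300
|R(-1.74)|=0.7400 |R(-1.55)|=0.5500 |R(-0.86)|=0.1400
Bisect:
  x_lo=-2.6230 |R|=1.6230  x_hi=-0.3540 |R|=0.6460
  mid=-1.48850 |R|=0.48850 →hi
  mid=-2.05575 |R|=1.05575 →lo
  mid=-1.77212 |R|=0.77212 →hi
  mid=-1.91393 |R|=0.91393 →hi
  mid=-1.98484 |R|=0.98484 →hi
  mid=-2.02029 |R|=1.02029 →lo
  mid=-2.00257 |R|=1.00257 →lo
  mid=-1.99370 |R|=0.99370 →hi
  mid=-1.99813 |R|=0.99813 →hi
  ...
  [-2.00007,-1.99993] ⇒ x*=-2.0000
Interval (-2.0000, 0).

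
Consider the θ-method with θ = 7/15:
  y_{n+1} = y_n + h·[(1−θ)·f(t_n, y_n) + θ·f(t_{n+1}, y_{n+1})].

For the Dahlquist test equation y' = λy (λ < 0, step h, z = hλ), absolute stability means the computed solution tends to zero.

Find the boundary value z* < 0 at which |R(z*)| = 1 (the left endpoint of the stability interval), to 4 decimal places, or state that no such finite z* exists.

z* = -30.0000.

Test eqn y'=λy, z=hλ:
  y_{n+1} = y_n + z·[8/15·y_n + 7/15·y_{n+1}] ⇒ (1 − 7/15z)y_{n+1} = (1 + 8/15z)y_n
  Hence R(z) = (1 + 8/15z)/(1 − 7/15z).

Solve |R(x)|<1 on ℝ⁻.
x=-1.31: |R|=0.1870
R=−1: 1+8/15x = −1+7/15x ⇒ -1/15x=2 ⇒ x=2/(-1/15)=-30.0000
Confirm numerically:
  x=-23.638: |R|=0.96475 <1
  x=-21.096: |R|=0.94526 <1
  x=-18.966: |R|=0.92533 <1
  x=-30.571: |R|=1.00249 >1
  x=-30.109: |R|=1.00048 >1
Stable set (-30.0000, 0).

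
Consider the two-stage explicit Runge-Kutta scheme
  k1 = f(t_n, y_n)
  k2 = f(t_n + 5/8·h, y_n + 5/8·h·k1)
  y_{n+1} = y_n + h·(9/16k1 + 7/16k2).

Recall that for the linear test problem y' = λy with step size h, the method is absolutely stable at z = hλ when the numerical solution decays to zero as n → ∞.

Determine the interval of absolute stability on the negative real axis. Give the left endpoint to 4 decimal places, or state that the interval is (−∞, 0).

(-3.6571, 0).

On y'=λy, z=hλ:
  k1=λy_n ⇒ h·k1=z·y_n;  k2=λ(1+5/8z)y_n ⇒ h·k2=z(1+5/8z)y_n
  y_{n+1}/y_n = 1 + 9/16z + 7/16z(1+5/8z) = 1 + z + 35/128z²
  so R(z) = 1 + z + 35/128z².

Find x<0 with |R(x)|<1.
x=-0.88: |R|=0.3317
R=1: x+35/128x²=0 ⇒ x=−128/35=-3.6571; min R=1−1/(4·35/128)=0.0857>−1
Confirm numerically:
  x=-3.228: |R|=0.62121 <1
  x=-2.826: |R|=0.35775 <1
  x=-2.686: |R|=0.28674 <1
  x=-1.899: |R|=0.08707 <1
  x=-3.896: |R|=1.25446 >1
  x=-3.729: |R|=1.07327 >1
Interval (-3.6571, 0).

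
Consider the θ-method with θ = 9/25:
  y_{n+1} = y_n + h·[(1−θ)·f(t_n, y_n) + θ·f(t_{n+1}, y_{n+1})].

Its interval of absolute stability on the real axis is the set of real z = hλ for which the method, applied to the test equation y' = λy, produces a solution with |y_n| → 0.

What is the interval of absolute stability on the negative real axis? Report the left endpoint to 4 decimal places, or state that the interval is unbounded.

(-7.1429, 0).

With y'=λy (z=hλ):
  y_{n+1} = y_n + z·[16/25·y_n + 9/25·y_{n+1}] ⇒ (1 − 9/25z)y_{n+1} = (1 + 16/25z)y_n
  R(z) = (1 + 16/25z)/(1 − 9/25z).

Solve |R(x)|<1 on ℝ⁻.
x=-0.35: |R|=0.6892
R=−1: 1+16/25x = −1+9/25x ⇒ -7/25x=2 ⇒ x=2/(-7/25)=-7.1429
Confirm numerically:
  x=-5.865: |R|=0.88500 <1
  x=-4.880: |R|=0.77017 <1
  x=-4.081: |R|=0.65279 <1
  x=-7.447: |R|=1.02314 >1
  x=-7.393: |R|=1.01913 >1
  x=-7.368: |R|=1.01726 >1
Interval (-7.1429, 0).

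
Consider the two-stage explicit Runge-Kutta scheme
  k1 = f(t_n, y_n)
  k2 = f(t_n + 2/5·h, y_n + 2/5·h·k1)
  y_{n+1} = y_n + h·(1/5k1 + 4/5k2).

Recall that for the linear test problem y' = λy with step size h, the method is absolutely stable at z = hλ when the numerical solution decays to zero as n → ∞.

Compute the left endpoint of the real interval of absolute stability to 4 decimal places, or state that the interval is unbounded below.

With y'=λy (z=hλ):
  k1=λy_n ⇒ h·k1=z·y_n;  k2=λ(1+2/5z)y_n ⇒ h·k2=z(1+2/5z)y_n
  y_{n+1}/y_n = 1 + 1/5z + 4/5z(1+2/5z) = 1 + z + 8/25z²
  so R(z) = 1 + z + 8/25z².

Need |R(x)|<1, x<0.
x=-1.61: |R|=0.2195
R=1: x+8/25x²=0 ⇒ x=−25/8=-3.1250; min R=1−1/(4·8/25)=0.2188>−1
Confirm numerically:
  x=-2.912: |R|=0.80152 <1
  x=-2.510: |R|=0.50603 <1
  x=-2.175: |R|=0.33880 <1
  x=-2.147: |R|=0.32807 <1
  x=-3.666: |R|=1.63466 >1
  x=-3.559: |R|=1.49427 >1
  x=-3.240: |R|=1.11923 >1
So |R|<1 on (-3.1250, 0).

z* = -3.1250.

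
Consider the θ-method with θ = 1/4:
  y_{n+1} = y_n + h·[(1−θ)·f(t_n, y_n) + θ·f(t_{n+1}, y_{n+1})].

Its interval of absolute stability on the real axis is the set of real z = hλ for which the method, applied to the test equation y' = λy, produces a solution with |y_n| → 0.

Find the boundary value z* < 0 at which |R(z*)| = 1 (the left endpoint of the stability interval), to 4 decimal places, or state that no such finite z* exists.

Test eqn y'=λy, z=hλ:
  y_{n+1} = y_n + z·[3/4·y_n + 1/4·y_{n+1}] ⇒ (1 − 1/4z)y_{n+1} = (1 + 3/4z)y_n
  R(z) = (1 + 3/4z)/(1 − 1/4z).

Need |R(x)|<1, x<0.
x=-1.72: |R|=0.2028
R=−1: 1+3/4x = −1+1/4x ⇒ -1/2x=2 ⇒ x=2/(-1/2)=-4.0000
Confirm numerically:
  x=-2.974: |R|=0.70576 <1
  x=-2.756: |R|=0.63173 <1
  x=-2.246: |R|=0.43836 <1
  x=-4.578: |R|=1.13476 >1
  x=-4.542: |R|=1.12690 >1
  x=-4.176: |R|=1.04305 >1
Interval (-4.0000, 0).

left endpoint -4.0000.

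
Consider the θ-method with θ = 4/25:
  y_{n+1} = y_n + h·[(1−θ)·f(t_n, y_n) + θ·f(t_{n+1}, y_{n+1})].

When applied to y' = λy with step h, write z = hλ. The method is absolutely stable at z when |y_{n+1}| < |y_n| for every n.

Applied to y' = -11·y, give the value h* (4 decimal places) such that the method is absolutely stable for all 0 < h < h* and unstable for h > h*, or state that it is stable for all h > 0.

With y'=λy (z=hλ):
  y_{n+1} = y_n + z·[21/25·y_n + 4/25·y_{n+1}] ⇒ (1 − 4/25z)y_{n+1} = (1 + 21/25z)y_n
  Hence R(z) = (1 + 21/25z)/(1 − 4/25z).

Solve |R(x)|<1 on ℝ⁻.
x=-1.57: |R|=0.2548
R=−1: 1+21/25x = −1+4/25x ⇒ -17/25x=2 ⇒ x=2/(-17/25)=-2.9412
Confirm numerically:
  x=-2.298: |R|=0.68022 <1
  x=-2.142: |R|=0.59527 <1
  x=-1.914: |R|=0.46527 <1
  x=-3.467: |R|=1.22998 >1
  x=-3.409: |R|=1.20584 >1
  x=-3.359: |R|=1.18480 >1
Interval (-2.9412, 0).

(-2.9412,0); λ=-11 ⇒ h* = (50/17)/11 = 0.2674.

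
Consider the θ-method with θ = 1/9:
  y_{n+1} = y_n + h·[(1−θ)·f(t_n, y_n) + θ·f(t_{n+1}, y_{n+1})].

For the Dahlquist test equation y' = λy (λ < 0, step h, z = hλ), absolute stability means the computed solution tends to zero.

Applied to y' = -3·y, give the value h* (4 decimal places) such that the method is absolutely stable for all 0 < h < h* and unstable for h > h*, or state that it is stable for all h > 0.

Set f=λy, z=hλ:
  y_{n+1} = y_n + z·[8/9·y_n + 1/9·y_{n+1}] ⇒ (1 − 1/9z)y_{n+1} = (1 + 8/9z)y_n
  R(z) = (1 + 8/9z)/(1 − 1/9z).

Solve |R(x)|<1 on ℝ⁻.
x=-0.47: |R|=0.5533
R=−1: 1+8/9x = −1+1/9x ⇒ -7/9x=2 ⇒ x=2/(-7/9)=-2.5714
Confirm numerically:
  x=-2.311: |R|=0.83883 <1
  x=-2.183: |R|=0.75686 <1
  x=-2.129: |R|=0.72172 <1
  x=-2.858: |R|=1.16917 >1
  x=-2.664: |R|=1.05556 >1
So |R|<1 on (-2.5714, 0).

(-2.5714,0); λ=-3 ⇒ h* = (18/7)/3 = 0.8571.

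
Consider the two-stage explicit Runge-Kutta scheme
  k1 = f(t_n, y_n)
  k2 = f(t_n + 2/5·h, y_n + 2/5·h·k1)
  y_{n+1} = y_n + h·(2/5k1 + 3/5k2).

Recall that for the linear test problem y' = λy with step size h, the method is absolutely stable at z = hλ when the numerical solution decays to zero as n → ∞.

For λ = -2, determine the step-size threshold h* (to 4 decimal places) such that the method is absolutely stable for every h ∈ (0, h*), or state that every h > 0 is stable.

(-4.1667,0); λ=-2 ⇒ h* = (25/6)/2 = 2.0833.

Test eqn y'=λy, z=hλ:
  k1=λy_n ⇒ h·k1=z·y_n;  k2=λ(1+2/5z)y_n ⇒ h·k2=z(1+2/5z)y_n
  y_{n+1}/y_n = 1 + 2/5z + 3/5z(1+2/5z) = 1 + z + 6/25z²
  so R(z) = 1 + z + 6/25z².

Boundary: |R(x)|=1, x<0.
x=-0.49: |R|=0.5676
R=1: x+6/25x²=0 ⇒ x=−25/6=-4.1667; min R=1−1/(4·6/25)=-0.0417>−1
Confirm numerically:
  x=-3.687: |R|=0.57555 <1
  x=-2.502: |R|=0.00040 <1
  x=-2.373: |R|=0.02153 <1
  x=-1.719: |R|=0.00981 <1
  x=-4.647: |R|=1.53571 >1
  x=-4.375: |R|=1.21875 >1
  x=-4.290: |R|=1.12698 >1
Stable set (-4.1667, 0).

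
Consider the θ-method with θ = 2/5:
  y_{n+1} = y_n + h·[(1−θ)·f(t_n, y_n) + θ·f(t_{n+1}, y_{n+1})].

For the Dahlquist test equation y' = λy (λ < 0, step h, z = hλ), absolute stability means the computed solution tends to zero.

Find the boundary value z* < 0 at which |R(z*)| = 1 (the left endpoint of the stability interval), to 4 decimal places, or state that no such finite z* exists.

Set f=λy, z=hλ:
  y_{n+1} = y_n + z·[3/5·y_n + 2/5·y_{n+1}] ⇒ (1 − 2/5z)y_{n+1} = (1 + 3/5z)y_n
  ⇒ R(z) = (1 + 3/5z)/(1 − 2/5z).

Solve |R(x)|<1 on ℝ⁻.
x=-1.78: |R|=0.0397
R=−1: 1+3/5x = −1+2/5x ⇒ -1/5x=2 ⇒ x=2/(-1/5)=-10.0000
Confirm numerically:
  x=-9.881: |R|=0.99519 <1
  x=-9.496: |R|=0.97899 <1
  x=-8.480: |R|=0.93078 <1
  x=-10.318: |R|=1.01240 >1
  x=-10.270: |R|=1.01057 >1
Interval (-10.0000, 0).

left endpoint -10.0000.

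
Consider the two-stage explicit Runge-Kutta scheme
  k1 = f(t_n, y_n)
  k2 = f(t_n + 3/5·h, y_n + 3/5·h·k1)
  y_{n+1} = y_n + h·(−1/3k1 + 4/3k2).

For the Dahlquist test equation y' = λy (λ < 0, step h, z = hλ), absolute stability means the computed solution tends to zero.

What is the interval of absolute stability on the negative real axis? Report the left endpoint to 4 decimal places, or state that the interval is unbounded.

z∈(-1.2500,0).

On y'=λy, z=hλ:
  k1=λy_n ⇒ h·k1=z·y_n;  k2=λ(1+3/5z)y_n ⇒ h·k2=z(1+3/5z)y_n
  y_{n+1}/y_n = 1 − 1/3z + 4/3z(1+3/5z) = 1 + z + 4/5z²
  R(z) = 1 + z + 4/5z².

Solve |R(x)|<1 on ℝ⁻.
x=-1.14: |R|=0.8997
R=1: x+4/5x²=0 ⇒ x=−5/4=-1.2500; min R=1−1/(4·4/5)=0.6875>−1
Confirm numerically:
  x=-1.163: |R|=0.91906 <1
  x=-1.046: |R|=0.82929 <1
  x=-0.823: |R|=0.71886 <1
  x=-0.788: |R|=0.70876 <1
  x=-1.750: |R|=1.70000 >1
  x=-1.650: |R|=1.52800 >1
  x=-1.470: |R|=1.25872 >1
Stable set (-1.2500, 0).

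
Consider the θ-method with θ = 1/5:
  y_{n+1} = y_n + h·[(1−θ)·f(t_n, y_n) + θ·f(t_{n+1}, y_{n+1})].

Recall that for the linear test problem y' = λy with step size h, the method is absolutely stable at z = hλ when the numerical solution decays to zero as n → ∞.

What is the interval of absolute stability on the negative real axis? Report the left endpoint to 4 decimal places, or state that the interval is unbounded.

Test eqn y'=λy, z=hλ:
  y_{n+1} = y_n + z·[4/5·y_n + 1/5·y_{n+1}] ⇒ (1 − 1/5z)y_{n+1} = (1 + 4/5z)y_n
  Hence R(z) = (1 + 4/5z)/(1 − 1/5z).

Solve |R(x)|<1 on ℝ⁻.
x=-1.41: |R|=0.0998
R=−1: 1+4/5x = −1+1/5x ⇒ -3/5x=2 ⇒ x=2/(-3/5)=-3.3333
Confirm numerically:
  x=-2.633: |R|=0.72475 <1
  x=-1.915: |R|=0.38467 <1
  x=-1.379: |R|=0.08089 <1
  x=-3.870: |R|=1.18151 >1
  x=-3.541: |R|=1.07294 >1
Interval (-3.3333, 0).

z∈(-3.3333,0).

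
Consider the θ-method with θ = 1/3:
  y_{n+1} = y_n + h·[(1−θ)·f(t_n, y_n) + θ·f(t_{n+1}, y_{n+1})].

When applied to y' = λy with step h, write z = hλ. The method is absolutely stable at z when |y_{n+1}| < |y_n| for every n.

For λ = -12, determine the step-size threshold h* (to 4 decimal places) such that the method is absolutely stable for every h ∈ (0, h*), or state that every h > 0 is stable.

(-6.0000,0); λ=-12 ⇒ h* = (6)/12 = 0.5000.

On y'=λy, z=hλ:
  y_{n+1} = y_n + z·[2/3·y_n + 1/3·y_{n+1}] ⇒ (1 − 1/3z)y_{n+1} = (1 + 2/3z)y_n
  so R(z) = (1 + 2/3z)/(1 − 1/3z).

Find x<0 with |R(x)|<1.
x=-1.39: |R|=0.0501
R=−1: 1+2/3x = −1+1/3x ⇒ -1/3x=2 ⇒ x=2/(-1/3)=-6.0000
Confirm numerically:
  x=-5.754: |R|=0.97190 <1
  x=-5.362: |R|=0.92370 <1
  x=-4.246: |R|=0.75794 <1
  x=-3.124: |R|=0.53037 <1
  x=-6.384: |R|=1.04092 >1
  x=-6.097: |R|=1.01066 >1
Stable set (-6.0000, 0).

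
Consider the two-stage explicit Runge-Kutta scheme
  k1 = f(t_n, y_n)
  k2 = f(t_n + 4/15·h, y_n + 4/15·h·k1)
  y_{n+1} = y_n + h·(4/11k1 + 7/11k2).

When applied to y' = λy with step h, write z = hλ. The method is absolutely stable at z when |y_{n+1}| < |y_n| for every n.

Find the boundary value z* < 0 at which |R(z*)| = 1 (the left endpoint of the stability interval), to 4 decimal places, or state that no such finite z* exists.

left endpoint -5.8929.

With y'=λy (z=hλ):
  k1=λy_n ⇒ h·k1=z·y_n;  k2=λ(1+4/15z)y_n ⇒ h·k2=z(1+4/15z)y_n
  y_{n+1}/y_n = 1 + 4/11z + 7/11z(1+4/15z) = 1 + z + 28/165z²
  so R(z) = 1 + z + 28/165z².

Solve |R(x)|<1 on ℝ⁻.
x=-1.57: |R|=0.1517
R=1: x+28/165x²=0 ⇒ x=−165/28=-5.8929; min R=1−1/(4·28/165)=-0.4732>−1
Confirm numerically:
  x=-5.795: |R|=0.90377 <1
  x=-5.036: |R|=0.26774 <1
  x=-3.523: |R|=0.41680 <1
  x=-3.439: |R|=0.43204 <1
  x=-6.334: |R|=1.47417 >1
  x=-6.076: |R|=1.18883 >1
So |R|<1 on (-5.8929, 0).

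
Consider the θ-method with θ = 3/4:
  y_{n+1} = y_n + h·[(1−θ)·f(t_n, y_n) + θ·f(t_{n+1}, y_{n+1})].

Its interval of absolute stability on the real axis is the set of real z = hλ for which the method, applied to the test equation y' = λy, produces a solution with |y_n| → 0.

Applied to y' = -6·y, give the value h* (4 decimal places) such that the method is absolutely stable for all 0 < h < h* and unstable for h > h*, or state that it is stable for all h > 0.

On y'=λy, z=hλ:
  y_{n+1} = y_n + z·[1/4·y_n + 3/4·y_{n+1}] ⇒ (1 − 3/4z)y_{n+1} = (1 + 1/4z)y_n
  Hence R(z) = (1 + 1/4z)/(1 − 3/4z).

Boundary: |R(x)|=1, x<0.
x=-1.14: |R|=0.3854
x=-2: |R|=0.2000
x=-10: |R|=0.1765
x=-100: |R|=0.3158
θ=3/4≥1/2 ⇒ |1+1/4x|<|1−3/4x| ∀x<0 ⇒ unbounded interval.

interval (−∞, 0). Any h>0 works for λ=-6.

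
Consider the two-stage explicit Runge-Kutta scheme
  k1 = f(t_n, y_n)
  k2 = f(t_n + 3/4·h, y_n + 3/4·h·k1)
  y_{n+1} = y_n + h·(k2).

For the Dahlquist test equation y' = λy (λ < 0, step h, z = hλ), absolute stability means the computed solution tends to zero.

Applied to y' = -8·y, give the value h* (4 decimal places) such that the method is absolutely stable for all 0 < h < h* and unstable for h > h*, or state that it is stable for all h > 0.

(-1.3333,0); λ=-8 ⇒ h* = (4/3)/8 = 0.1667.

Test eqn y'=λy, z=hλ:
  k1=λy_n ⇒ h·k1=z·y_n;  k2=λ(1+3/4z)y_n ⇒ h·k2=z(1+3/4z)y_n
  y_{n+1}/y_n = 1 + z(1+3/4z) = 1 + z + 3/4z²
  R(z) = 1 + z + 3/4z².

Boundary: |R(x)|=1, x<0.
x=-0.64: |R|=0.6672
R=1: x+3/4x²=0 ⇒ x=−4/3=-1.3333; min R=1−1/(4·3/4)=0.6667>−1
Confirm numerically:
  x=-1.267: |R|=0.93697 <1
  x=-1.079: |R|=0.79418 <1
  x=-0.971: |R|=0.73613 <1
  x=-0.811: |R|=0.68229 <1
  x=-1.900: |R|=1.80750 >1
  x=-1.625: |R|=1.35547 >1
  x=-1.421: |R|=1.09343 >1
Interval (-1.3333, 0).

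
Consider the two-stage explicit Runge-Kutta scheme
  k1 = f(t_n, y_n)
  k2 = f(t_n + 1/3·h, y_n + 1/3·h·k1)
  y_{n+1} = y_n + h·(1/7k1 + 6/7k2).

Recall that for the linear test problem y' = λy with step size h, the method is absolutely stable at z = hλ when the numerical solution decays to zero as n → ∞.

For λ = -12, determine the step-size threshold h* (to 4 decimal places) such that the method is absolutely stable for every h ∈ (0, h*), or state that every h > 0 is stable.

On y'=λy, z=hλ:
  k1=λy_n ⇒ h·k1=z·y_n;  k2=λ(1+1/3z)y_n ⇒ h·k2=z(1+1/3z)y_n
  y_{n+1}/y_n = 1 + 1/7z + 6/7z(1+1/3z) = 1 + z + 2/7z²
  R(z) = 1 + z + 2/7z².

Boundary: |R(x)|=1, x<0.
x=-1.65: |R|=0.1279
R=1: x+2/7x²=0 ⇒ x=−7/2=-3.5000; min R=1−1/(4·2/7)=0.1250>−1
Confirm numerically:
  x=-3.361: |R|=0.86652 <1
  x=-2.632: |R|=0.34726 <1
  x=-2.496: |R|=0.28400 <1
  x=-2.105: |R|=0.16101 <1
  x=-3.978: |R|=1.54328 >1
  x=-3.857: |R|=1.39341 >1
  x=-3.590: |R|=1.09231 >1
So |R|<1 on (-3.5000, 0).

(-3.5000,0); λ=-12 ⇒ h* = (7/2)/12 = 0.2917.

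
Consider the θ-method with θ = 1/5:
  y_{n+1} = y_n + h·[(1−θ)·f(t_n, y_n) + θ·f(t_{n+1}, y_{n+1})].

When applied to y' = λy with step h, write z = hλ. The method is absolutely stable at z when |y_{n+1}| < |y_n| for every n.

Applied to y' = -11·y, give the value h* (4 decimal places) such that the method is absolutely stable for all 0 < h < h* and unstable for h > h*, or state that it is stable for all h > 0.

(-3.3333,0); λ=-11 ⇒ h* = (10/3)/11 = 0.3030.

Test eqn y'=λy, z=hλ:
  y_{n+1} = y_n + z·[4/5·y_n + 1/5·y_{n+1}] ⇒ (1 − 1/5z)y_{n+1} = (1 + 4/5z)y_n
  so R(z) = (1 + 4/5z)/(1 − 1/5z).

Solve |R(x)|<1 on ℝ⁻.
x=-0.9: |R|=0.2373
R=−1: 1+4/5x = −1+1/5x ⇒ -3/5x=2 ⇒ x=2/(-3/5)=-3.3333
Confirm numerically:
  x=-2.576: |R|=0.70011 <1
  x=-1.816: |R|=0.33216 <1
  x=-1.473: |R|=0.13780 <1
  x=-1.388: |R|=0.08641 <1
  x=-3.737: |R|=1.13861 >1
  x=-3.495: |R|=1.05709 >1
Stable set (-3.3333, 0).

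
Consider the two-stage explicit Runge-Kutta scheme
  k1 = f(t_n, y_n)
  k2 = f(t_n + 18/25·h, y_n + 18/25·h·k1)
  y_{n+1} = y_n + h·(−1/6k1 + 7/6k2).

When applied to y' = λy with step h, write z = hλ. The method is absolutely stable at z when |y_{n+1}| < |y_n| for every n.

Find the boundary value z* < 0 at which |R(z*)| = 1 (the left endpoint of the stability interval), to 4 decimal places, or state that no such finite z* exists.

On y'=λy, z=hλ:
  k1=λy_n ⇒ h·k1=z·y_n;  k2=λ(1+18/25z)y_n ⇒ h·k2=z(1+18/25z)y_n
  y_{n+1}/y_n = 1 − 1/6z + 7/6z(1+18/25z) = 1 + z + 21/25z²
  Hence R(z) = 1 + z + 21/25z².

Solve |R(x)|<1 on ℝ⁻.
x=-1.05: |R|=0.8761
R=1: x+21/25x²=0 ⇒ x=−25/21=-1.1905; min R=1−1/(4·21/25)=0.7024>−1
Confirm numerically:
  x=-1.074: |R|=0.89492 <1
  x=-1.056: |R|=0.88071 <1
  x=-0.791: |R|=0.73457 <1
  x=-0.745: |R|=0.72122 <1
  x=-1.545: |R|=1.46010 >1
  x=-1.322: |R|=1.14605 >1
  x=-1.220: |R|=1.03026 >1
So |R|<1 on (-1.1905, 0).

z* = -1.1905.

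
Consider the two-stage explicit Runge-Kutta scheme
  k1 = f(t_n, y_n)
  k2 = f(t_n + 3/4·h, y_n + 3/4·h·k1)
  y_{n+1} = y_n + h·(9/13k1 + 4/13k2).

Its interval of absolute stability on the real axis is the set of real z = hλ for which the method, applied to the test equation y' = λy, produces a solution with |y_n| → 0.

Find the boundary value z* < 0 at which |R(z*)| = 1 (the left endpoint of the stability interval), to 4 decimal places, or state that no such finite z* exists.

z* = -4.3333.

Test eqn y'=λy, z=hλ:
  k1=λy_n ⇒ h·k1=z·y_n;  k2=λ(1+3/4z)y_n ⇒ h·k2=z(1+3/4z)y_n
  y_{n+1}/y_n = 1 + 9/13z + 4/13z(1+3/4z) = 1 + z + 3/13z²
  R(z) = 1 + z + 3/13z².

Boundary: |R(x)|=1, x<0.
x=-1.16: |R|=0.1505
R=1: x+3/13x²=0 ⇒ x=−13/3=-4.3333; min R=1−1/(4·3/13)=-0.0833>−1
Confirm numerically:
  x=-3.743: |R|=0.49009 <1
  x=-2.428: |R|=0.06757 <1
  x=-1.966: |R|=0.07404 <1
  x=-4.657: |R|=1.34784 >1
  x=-4.502: |R|=1.17523 >1
So |R|<1 on (-4.3333, 0).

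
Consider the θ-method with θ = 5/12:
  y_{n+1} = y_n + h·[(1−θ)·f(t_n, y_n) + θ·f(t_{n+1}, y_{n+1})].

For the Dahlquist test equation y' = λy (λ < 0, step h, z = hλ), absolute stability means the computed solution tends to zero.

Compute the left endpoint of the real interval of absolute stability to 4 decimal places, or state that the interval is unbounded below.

With y'=λy (z=hλ):
  y_{n+1} = y_n + z·[7/12·y_n + 5/12·y_{n+1}] ⇒ (1 − 5/12z)y_{n+1} = (1 + 7/12z)y_n
  ⇒ R(z) = (1 + 7/12z)/(1 − 5/12z).

Find x<0 with |R(x)|<1.
x=-0.83: |R|=0.3833
R=−1: 1+7/12x = −1+5/12x ⇒ -1/6x=2 ⇒ x=2/(-1/6)=-12.0000
Confirm numerically:
  x=-10.225: |R|=0.94376 <1
  x=-8.321: |R|=0.86274 <1
  x=-5.392: |R|=0.66078 <1
  x=-12.240: |R|=1.00656 >1
  x=-12.236: |R|=1.00645 >1
Stable set (-12.0000, 0).

left endpoint -12.0000.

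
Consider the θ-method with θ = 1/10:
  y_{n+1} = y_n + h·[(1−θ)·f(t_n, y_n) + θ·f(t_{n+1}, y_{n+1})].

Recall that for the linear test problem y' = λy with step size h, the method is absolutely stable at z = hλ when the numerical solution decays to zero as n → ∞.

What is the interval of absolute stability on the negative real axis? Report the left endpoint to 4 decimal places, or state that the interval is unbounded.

On y'=λy, z=hλ:
  y_{n+1} = y_n + z·[9/10·y_n + 1/10·y_{n+1}] ⇒ (1 − 1/10z)y_{n+1} = (1 + 9/10z)y_n
  R(z) = (1 + 9/10z)/(1 − 1/10z).

Find x<0 with |R(x)|<1.
x=-1.77: |R|=0.5038
R=−1: 1+9/10x = −1+1/10x ⇒ -4/5x=2 ⇒ x=2/(-4/5)=-2.5000
Confirm numerically:
  x=-1.777: |R|=0.50887 <1
  x=-1.749: |R|=0.48864 <1
  x=-1.592: |R|=0.37336 <1
  x=-3.027: |R|=1.32364 >1
  x=-2.960: |R|=1.28395 >1
Interval (-2.5000, 0).

z∈(-2.5000,0).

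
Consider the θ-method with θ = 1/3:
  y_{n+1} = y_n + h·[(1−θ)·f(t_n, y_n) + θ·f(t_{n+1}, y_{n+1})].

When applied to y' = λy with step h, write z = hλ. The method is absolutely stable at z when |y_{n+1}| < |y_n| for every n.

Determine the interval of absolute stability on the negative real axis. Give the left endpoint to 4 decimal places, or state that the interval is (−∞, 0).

z∈(-6.0000,0).

Test eqn y'=λy, z=hλ:
  y_{n+1} = y_n + z·[2/3·y_n + 1/3·y_{n+1}] ⇒ (1 − 1/3z)y_{n+1} = (1 + 2/3z)y_n
  Hence R(z) = (1 + 2/3z)/(1 − 1/3z).

Need |R(x)|<1, x<0.
x=-1.6: |R|=0.0435
R=−1: 1+2/3x = −1+1/3x ⇒ -1/3x=2 ⇒ x=2/(-1/3)=-6.0000
Confirm numerically:
  x=-4.253: |R|=0.75913 <1
  x=-4.042: |R|=0.72195 <1
  x=-4.004: |R|=0.71502 <1
  x=-6.490: |R|=1.05163 >1
  x=-6.366: |R|=1.03908 >1
Stable set (-6.0000, 0).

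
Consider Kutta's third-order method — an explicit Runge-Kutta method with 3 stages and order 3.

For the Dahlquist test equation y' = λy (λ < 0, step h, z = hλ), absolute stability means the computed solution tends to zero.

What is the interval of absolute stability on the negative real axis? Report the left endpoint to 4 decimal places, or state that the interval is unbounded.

Set f=λy, z=hλ:
  order 3, 3-stage ⇒ R(z)=1+z+z^2/2+z^3/6
  (e.g. R(-0.98)=0.34333, |R|=0.34333)

Boundary: |R(x)|=1, x<0.
x=-0.98: |R|=0.3433
|R(-2.53)|=1.0286 |R(-0.95)|=0.3584 |R(-0.72)|=0.4770
Bisect:
  x_lo=-3.3687 |R|=3.0660  x_hi=-0.3189 |R|=0.7265
  mid=-1.84380 |R|=0.18869 →hi
  mid=-2.60624 |R|=1.16048 →lo
  mid=-2.22502 |R|=0.58557 →hi
  mid=-2.41563 |R|=0.84731 →hi
  mid=-2.51094 |R|=0.99703 →hi
  mid=-2.55859 |R|=1.07699 →lo
  mid=-2.53477 |R|=1.03657 →lo
  mid=-2.52285 |R|=1.01669 →lo
  mid=-2.51690 |R|=1.00684 →lo
  mid=-2.51392 |R|=1.00193 →lo
  ...
  [-2.51280,-2.51261] ⇒ x*=-2.5127
So |R|<1 on (-2.5127, 0).

(-2.5127, 0).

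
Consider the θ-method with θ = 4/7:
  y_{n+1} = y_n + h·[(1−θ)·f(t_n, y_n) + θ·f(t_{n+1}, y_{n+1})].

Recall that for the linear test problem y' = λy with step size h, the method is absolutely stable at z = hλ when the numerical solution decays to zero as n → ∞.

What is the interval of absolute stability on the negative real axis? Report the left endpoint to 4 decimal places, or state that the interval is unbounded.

With y'=λy (z=hλ):
  y_{n+1} = y_n + z·[3/7·y_n + 4/7·y_{n+1}] ⇒ (1 − 4/7z)y_{n+1} = (1 + 3/7z)y_n
  ⇒ R(z) = (1 + 3/7z)/(1 − 4/7z).

Find x<0 with |R(x)|<1.
x=-0.43: |R|=0.6548
x=-2: |R|=0.0667
x=-10: |R|=0.4894
x=-100: |R|=0.7199
θ=4/7≥1/2 ⇒ |1+3/7x|<|1−4/7x| ∀x<0 ⇒ interval (−∞,0).

(−∞, 0) — no finite endpoint.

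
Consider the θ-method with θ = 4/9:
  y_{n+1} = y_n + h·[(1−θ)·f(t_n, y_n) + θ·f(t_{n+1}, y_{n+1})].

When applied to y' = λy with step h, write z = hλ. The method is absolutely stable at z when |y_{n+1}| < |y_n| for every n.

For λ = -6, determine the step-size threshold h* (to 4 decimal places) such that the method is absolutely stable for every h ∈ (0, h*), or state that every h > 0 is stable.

(-18.0000,0); λ=-6 ⇒ h* = (18)/6 = 3.0000.

Test eqn y'=λy, z=hλ:
  y_{n+1} = y_n + z·[5/9·y_n + 4/9·y_{n+1}] ⇒ (1 − 4/9z)y_{n+1} = (1 + 5/9z)y_n
  Hence R(z) = (1 + 5/9z)/(1 − 4/9z).

Solve |R(x)|<1 on ℝ⁻.
x=-1.18: |R|=0.2259
R=−1: 1+5/9x = −1+4/9x ⇒ -1/9x=2 ⇒ x=2/(-1/9)=-18.0000
Confirm numerically:
  x=-16.862: |R|=0.98511 <1
  x=-13.374: |R|=0.92598 <1
  x=-10.035: |R|=0.83791 <1
  x=-7.358: |R|=0.72310 <1
  x=-18.545: |R|=1.00655 >1
  x=-18.153: |R|=1.00187 >1
Stable set (-18.0000, 0).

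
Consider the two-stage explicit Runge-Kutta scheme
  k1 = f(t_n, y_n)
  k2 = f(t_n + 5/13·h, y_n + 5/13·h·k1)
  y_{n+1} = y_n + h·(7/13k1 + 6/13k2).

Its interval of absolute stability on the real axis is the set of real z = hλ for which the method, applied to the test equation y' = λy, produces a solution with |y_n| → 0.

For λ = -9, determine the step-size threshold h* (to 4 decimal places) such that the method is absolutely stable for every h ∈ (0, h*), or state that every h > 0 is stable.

On y'=λy, z=hλ:
  k1=λy_n ⇒ h·k1=z·y_n;  k2=λ(1+5/13z)y_n ⇒ h·k2=z(1+5/13z)y_n
  y_{n+1}/y_n = 1 + 7/13z + 6/13z(1+5/13z) = 1 + z + 30/169z²
  Hence R(z) = 1 + z + 30/169z².

Boundary: |R(x)|=1, x<0.
x=-0.67: |R|=0.4097
R=1: x+30/169x²=0 ⇒ x=−169/30=-5.6333; min R=1−1/(4·30/169)=-0.4083>−1
Confirm numerically:
  x=-4.699: |R|=0.22063 <1
  x=-3.707: |R|=0.26762 <1
  x=-2.926: |R|=0.40621 <1
  x=-6.066: |R|=1.46590 >1
  x=-5.670: |R|=1.03691 >1
Stable set (-5.6333, 0).

(-5.6333,0); λ=-9 ⇒ h* = (169/30)/9 = 0.6259.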